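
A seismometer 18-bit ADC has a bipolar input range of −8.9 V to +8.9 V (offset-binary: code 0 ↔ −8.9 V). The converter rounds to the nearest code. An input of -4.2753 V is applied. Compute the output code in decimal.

code 68109

Full-scale span = 17.8 V; LSB = 17.8/2^18 = 67.90 µV.
(V_in − V_low)/LSB = (-4.2753 − (−8.9)) / 6.79016e-05 = 68108.840.
round(68108.840) = 68109.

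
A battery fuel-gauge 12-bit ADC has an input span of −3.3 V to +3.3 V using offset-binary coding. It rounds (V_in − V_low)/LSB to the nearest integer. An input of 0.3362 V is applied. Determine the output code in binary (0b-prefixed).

code 0b100011010001 (decimal 2257)

Full-scale span = 6.6 V; LSB = 6.6/2^12 = 1.611 mV.
(V_in − V_low)/LSB = (0.3362 − (−3.3)) / 0.00161133 = 2256.648.
Round → code 2257.
In binary (0b-prefixed): 0b100011010001.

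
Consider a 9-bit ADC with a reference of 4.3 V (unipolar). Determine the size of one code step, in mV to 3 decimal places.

Full-scale span = 4.3 V.
LSB = 4.3 / 2^9 = 4.3 / 512 = 0.00839844 V = 8.398 mV.

8.398 mV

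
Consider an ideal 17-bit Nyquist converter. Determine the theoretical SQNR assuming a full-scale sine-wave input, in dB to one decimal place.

104.1 dB

SNR ≈ 6.02·N + 1.76 dB = 6.02·17 + 1.76 = 104.10 dB.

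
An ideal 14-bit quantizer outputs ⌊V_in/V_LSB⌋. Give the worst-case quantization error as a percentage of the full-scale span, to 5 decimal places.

0.00610 %

Truncating → worst-case error = 1 LSB = V_FS/2^14, so 100/16384 = 0.00610352 % of full scale.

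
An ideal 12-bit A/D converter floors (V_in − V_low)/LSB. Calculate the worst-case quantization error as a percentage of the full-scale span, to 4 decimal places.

0.0244 %

Truncating → worst-case error = 1 LSB = V_FS/2^12, so 100/4096 = 0.0244141 % of full scale.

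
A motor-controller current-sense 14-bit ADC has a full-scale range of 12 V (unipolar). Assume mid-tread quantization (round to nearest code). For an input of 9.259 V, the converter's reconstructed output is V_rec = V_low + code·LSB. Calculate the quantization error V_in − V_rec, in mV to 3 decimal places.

-0.277 mV

LSB = 12/2^14 = 0.732 mV.
Scaled input = 12641.6213 LSBs, so code = 12642.
Code 12642 maps back to 0 + 12642×0.000732422 V = 9.2592773 V.
V_in − V_rec = -0.000277344 V = -0.277 mV.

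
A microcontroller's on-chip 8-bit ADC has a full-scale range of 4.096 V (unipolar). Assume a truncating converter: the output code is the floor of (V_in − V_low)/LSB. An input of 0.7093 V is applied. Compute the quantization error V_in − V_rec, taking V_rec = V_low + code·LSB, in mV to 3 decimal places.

LSB = 4.096/2^8 = 16.000 mV.
(V_in − V_low)/LSB = (0.7093 − 0)/0.016 = 44.3312 → code 44 (floor).
Reconstructed: 0.704 V.
V_in − V_rec = 0.0053 V = 5.300 mV.

5.300 mV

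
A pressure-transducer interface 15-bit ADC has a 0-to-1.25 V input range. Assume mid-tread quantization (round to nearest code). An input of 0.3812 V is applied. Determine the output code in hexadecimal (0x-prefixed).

With 32768 levels over 1.25 V, one step is 38.15 µV.
(0.3812 − 0) / 3.8147e-05 = 9992.929 LSBs.
round(9992.929) = 9993.
In hexadecimal (0x-prefixed): 0x2709.

code 0x2709 (decimal 9993)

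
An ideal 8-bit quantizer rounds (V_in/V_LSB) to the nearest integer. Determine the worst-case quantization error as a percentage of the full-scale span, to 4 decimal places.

Rounding → worst-case error = ½ LSB = V_FS/2^9, so 100/512 = 0.195312 % of full scale.

0.1953 %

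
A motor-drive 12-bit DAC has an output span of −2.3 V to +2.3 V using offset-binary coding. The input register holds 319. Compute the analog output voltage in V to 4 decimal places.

-1.9417 V

LSB = 4.6 V / 2^12 = 1.123 mV.
V_out = (−2.3) + 319 × 0.00112305 V = -1.94175 V.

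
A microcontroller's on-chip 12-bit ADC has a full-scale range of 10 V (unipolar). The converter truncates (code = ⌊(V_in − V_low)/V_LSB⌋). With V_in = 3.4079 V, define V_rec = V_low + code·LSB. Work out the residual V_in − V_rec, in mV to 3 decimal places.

One LSB is 10 V / 4096 = 2.441 mV.
(V_in − V_low)/LSB = (3.4079 − 0)/0.00244141 = 1395.8758 → code 1395 (floor).
V_rec = 0 + 1395·0.00244141 = 3.4057617 V.
V_in − V_rec = 0.00213828 V = 2.138 mV.

2.138 mV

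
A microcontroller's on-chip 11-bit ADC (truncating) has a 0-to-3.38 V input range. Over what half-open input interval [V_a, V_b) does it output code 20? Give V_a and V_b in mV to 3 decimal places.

[33.008 mV, 34.658 mV)

LSB = 3.38/2^11 = 1.650 mV.
V_a = V_low + 20·LSB = 0.0330078 V; V_b = V_low + 21·LSB = 0.0346582 V.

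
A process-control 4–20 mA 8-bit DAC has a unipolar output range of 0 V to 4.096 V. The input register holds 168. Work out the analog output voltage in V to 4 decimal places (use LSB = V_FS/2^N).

2.6880 V

LSB = 4.096 V / 2^8 = 16.000 mV.
V_out = 0 + 168 × 0.016 V = 2.688 V.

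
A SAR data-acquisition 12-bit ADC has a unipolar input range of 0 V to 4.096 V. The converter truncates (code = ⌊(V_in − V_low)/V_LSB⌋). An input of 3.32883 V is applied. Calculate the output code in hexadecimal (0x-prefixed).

LSB = 4.096 V / 4096 = 1.000 mV.
(3.32883 − 0) / 0.001 = 3328.830 LSBs.
⌊·⌋(3328.830) = 3328.
In hexadecimal (0x-prefixed): 0xD00.

code 0xD00 (decimal 3328)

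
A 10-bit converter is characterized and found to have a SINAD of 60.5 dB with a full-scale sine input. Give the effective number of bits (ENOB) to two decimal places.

9.76 bits

ENOB = (SINAD − 1.76) / 6.02 = (60.5 − 1.76)/6.02 = 9.757.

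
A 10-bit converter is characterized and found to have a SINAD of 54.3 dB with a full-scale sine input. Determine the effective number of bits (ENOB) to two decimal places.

ENOB = (SINAD − 1.76) / 6.02 = (54.3 − 1.76)/6.02 = 8.728.

8.73 bits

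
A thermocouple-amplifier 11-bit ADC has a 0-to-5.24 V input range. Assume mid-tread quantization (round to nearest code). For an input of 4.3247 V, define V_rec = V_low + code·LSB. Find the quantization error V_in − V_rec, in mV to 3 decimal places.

0.677 mV

Step size: 5.24 V ÷ 2^11 = 2.559 mV.
Scaled input = 1690.2644 LSBs, so code = 1690.
Reconstructed: 4.3240234 V.
Error = 4.3247 − 4.3240234 = 0.000676562 V = 0.677 mV.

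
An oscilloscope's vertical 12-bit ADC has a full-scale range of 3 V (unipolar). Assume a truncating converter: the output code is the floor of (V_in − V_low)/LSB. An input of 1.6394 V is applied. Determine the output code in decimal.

Full-scale span = 3 V; LSB = 3/2^12 = 0.732 mV.
Input sits at 2238.327 steps above V_low.
⌊·⌋(2238.327) = 2238.

code 2238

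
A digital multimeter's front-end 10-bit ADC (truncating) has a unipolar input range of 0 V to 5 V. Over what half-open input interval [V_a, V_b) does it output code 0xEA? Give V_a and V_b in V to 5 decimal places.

[1.14258 V, 1.14746 V)

LSB = 5/2^10 = 4.883 mV.
Code 0xEA = 234 decimal.
V_a = V_low + 234·LSB = 1.14258 V; V_b = V_low + 235·LSB = 1.14746 V.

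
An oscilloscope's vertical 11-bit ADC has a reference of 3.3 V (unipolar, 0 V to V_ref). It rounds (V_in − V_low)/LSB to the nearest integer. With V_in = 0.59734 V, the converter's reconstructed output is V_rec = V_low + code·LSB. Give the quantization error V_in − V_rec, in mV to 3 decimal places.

LSB = 3.3/2^11 = 1.611 mV.
(V_in − V_low)/LSB = (0.59734 − 0)/0.00161133 = 370.7128 → code 371 (round).
Reconstructed: 0.59780273 V.
Difference: -0.000462734 V → -0.463 mV.

-0.463 mV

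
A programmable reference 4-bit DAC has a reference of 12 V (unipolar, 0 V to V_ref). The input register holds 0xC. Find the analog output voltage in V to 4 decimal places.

LSB = 12 V / 2^4 = 0.7500 V.
Code 0xC = 12 decimal.
V_out = 0 + 12 × 0.75 V = 9 V.

9.0000 V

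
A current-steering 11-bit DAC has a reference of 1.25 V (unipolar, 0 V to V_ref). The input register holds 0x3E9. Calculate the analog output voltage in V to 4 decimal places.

LSB = 1.25 V / 2^11 = 0.610 mV.
Code 0x3E9 = 1001 decimal.
V_out = 0 + 1001 × 0.000610352 V = 0.610962 V.

0.6110 V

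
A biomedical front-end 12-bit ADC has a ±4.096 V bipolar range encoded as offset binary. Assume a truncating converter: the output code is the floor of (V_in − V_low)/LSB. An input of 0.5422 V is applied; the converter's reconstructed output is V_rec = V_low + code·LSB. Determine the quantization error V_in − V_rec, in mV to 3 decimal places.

0.200 mV

Step size: 8.192 V ÷ 2^12 = 2.000 mV.
(V_in − V_low)/LSB = (0.5422 − (−4.096))/0.002 = 2319.1000 → code 2319 (floor).
Code 2319 maps back to (−4.096) + 2319×0.002 V = 0.542 V.
Error = 0.5422 − 0.542 = 0.0002 V = 0.200 mV.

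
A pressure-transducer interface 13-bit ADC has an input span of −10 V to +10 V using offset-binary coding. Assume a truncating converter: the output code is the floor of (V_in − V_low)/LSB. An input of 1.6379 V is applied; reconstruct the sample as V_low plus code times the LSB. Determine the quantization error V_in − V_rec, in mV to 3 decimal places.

2.158 mV

LSB = 20/2^13 = 2.441 mV.
(V_in − V_low)/LSB = (1.6379 − (−10))/0.00244141 = 4766.8838 → code 4766 (floor).
Code 4766 maps back to (−10) + 4766×0.00244141 V = 1.6357422 V.
Difference: 0.00215781 V → 2.158 mV.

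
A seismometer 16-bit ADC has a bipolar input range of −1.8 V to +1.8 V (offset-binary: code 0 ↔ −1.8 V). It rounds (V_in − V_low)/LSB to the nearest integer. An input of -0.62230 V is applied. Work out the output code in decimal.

code 21439

With 65536 levels over 3.6 V, one step is 54.93 µV.
(V_in − V_low)/LSB = (-0.62230 − (−1.8)) / 5.49316e-05 = 21439.374.
round(21439.374) = 21439.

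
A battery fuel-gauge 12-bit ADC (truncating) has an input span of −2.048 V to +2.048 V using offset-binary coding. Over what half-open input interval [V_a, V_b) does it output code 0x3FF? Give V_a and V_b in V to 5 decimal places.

LSB = 4.096/2^12 = 1.000 mV.
Code 0x3FF = 1023 decimal.
V_a = V_low + 1023·LSB = -1.025 V; V_b = V_low + 1024·LSB = -1.024 V.

[-1.02500 V, -1.02400 V)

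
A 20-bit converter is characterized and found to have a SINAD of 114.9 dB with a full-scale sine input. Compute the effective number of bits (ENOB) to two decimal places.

18.79 bits

ENOB = (SINAD − 1.76) / 6.02 = (114.9 − 1.76)/6.02 = 18.794.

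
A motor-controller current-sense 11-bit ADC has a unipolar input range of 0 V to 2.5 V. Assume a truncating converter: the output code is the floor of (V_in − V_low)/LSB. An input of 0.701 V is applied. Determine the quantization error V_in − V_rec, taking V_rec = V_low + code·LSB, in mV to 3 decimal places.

LSB = 2.5/2^11 = 1.221 mV.
(V_in − V_low)/LSB = (0.701 − 0)/0.0012207 = 574.2592 → code 574 (floor).
V_rec = 0 + 574·0.0012207 = 0.70068359 V.
Error = 0.701 − 0.70068359 = 0.000316406 V = 0.316 mV.

0.316 mV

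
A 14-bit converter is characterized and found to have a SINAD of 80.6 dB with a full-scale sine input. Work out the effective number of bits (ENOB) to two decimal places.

ENOB = (SINAD − 1.76) / 6.02 = (80.6 − 1.76)/6.02 = 13.096.

13.10 bits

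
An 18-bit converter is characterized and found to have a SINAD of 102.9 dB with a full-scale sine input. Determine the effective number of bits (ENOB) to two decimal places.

16.80 bits

ENOB = (SINAD − 1.76) / 6.02 = (102.9 − 1.76)/6.02 = 16.801.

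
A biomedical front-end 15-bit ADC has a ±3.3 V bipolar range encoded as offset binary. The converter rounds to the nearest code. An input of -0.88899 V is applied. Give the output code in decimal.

code 11970

Full-scale span = 6.6 V; LSB = 6.6/2^15 = 201.42 µV.
(V_in − V_low)/LSB = (-0.88899 − (−3.3)) / 0.000201416 = 11970.299.
Round → code 11970.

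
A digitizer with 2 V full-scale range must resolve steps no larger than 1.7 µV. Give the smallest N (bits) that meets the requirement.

21 bits

Number of steps required ≥ 2 V / 1.7 µV = 1176470.59.
Need 2^N ≥ 1176470.59; 2^20 = 1048576, 2^21 = 2097152.
Minimum N = 21.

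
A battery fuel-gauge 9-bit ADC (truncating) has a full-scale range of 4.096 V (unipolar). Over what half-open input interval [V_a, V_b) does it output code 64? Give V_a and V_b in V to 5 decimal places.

LSB = 4.096/2^9 = 8.000 mV.
V_a = V_low + 64·LSB = 0.512 V; V_b = V_low + 65·LSB = 0.52 V.

[0.51200 V, 0.52000 V)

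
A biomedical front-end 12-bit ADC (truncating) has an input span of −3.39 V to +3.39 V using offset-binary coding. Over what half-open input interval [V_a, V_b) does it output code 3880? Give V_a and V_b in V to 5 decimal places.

LSB = 6.78/2^12 = 1.655 mV.
V_a = V_low + 3880·LSB = 3.03246 V; V_b = V_low + 3881·LSB = 3.03412 V.

[3.03246 V, 3.03412 V)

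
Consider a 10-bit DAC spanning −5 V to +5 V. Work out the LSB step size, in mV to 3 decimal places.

9.766 mV

Full-scale span = 10 V.
LSB = 10 / 2^10 = 10 / 1024 = 0.00976562 V = 9.766 mV.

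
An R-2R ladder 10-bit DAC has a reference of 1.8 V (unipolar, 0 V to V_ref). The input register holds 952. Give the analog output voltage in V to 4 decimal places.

LSB = 1.8 V / 2^10 = 1.758 mV.
V_out = 0 + 952 × 0.00175781 V = 1.67344 V.

1.6734 V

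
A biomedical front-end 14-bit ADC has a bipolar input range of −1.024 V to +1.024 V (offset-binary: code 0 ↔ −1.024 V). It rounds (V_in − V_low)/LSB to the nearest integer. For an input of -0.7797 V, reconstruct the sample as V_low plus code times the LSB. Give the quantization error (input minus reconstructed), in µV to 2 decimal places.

50.00 µV

LSB = 2.048/2^14 = 125.00 µV.
Scaled input = 1954.4000 LSBs, so code = 1954.
Reconstructed: -0.77975 V.
Difference: 5e-05 V → 50.00 µV.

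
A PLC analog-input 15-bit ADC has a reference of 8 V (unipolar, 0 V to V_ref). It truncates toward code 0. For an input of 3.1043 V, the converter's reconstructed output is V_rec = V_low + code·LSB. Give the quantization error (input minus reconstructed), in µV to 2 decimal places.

LSB = 8/2^15 = 244.14 µV.
(3.1043 − 0)/0.000244141 = 12715.2128; ⌊·⌋ gives code 12715.
Reconstructed: 3.104248 V.
V_in − V_rec = 5.19531e-05 V = 51.95 µV.

51.95 µV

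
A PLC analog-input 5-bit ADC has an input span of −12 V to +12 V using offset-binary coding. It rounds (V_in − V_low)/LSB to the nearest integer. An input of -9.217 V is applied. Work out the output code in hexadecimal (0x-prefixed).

Full-scale span = 24 V; LSB = 24/2^5 = 0.7500 V.
Input sits at 3.711 steps above V_low.
Round → code 4.
In hexadecimal (0x-prefixed): 0x4.

code 0x4 (decimal 4)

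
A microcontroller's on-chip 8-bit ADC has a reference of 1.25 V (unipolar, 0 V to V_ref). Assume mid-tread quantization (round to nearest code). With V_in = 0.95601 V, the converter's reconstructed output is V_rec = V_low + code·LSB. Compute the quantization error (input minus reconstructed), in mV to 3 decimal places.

LSB = 1.25/2^8 = 4.883 mV.
(0.95601 − 0)/0.00488281 = 195.7908; round gives code 196.
V_rec = 0 + 196·0.00488281 = 0.95703125 V.
V_in − V_rec = -0.00102125 V = -1.021 mV.

-1.021 mV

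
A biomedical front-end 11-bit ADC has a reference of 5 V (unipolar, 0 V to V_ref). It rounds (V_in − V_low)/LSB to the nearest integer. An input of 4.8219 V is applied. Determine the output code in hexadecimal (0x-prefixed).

code 0x7B7 (decimal 1975)

Full-scale span = 5 V; LSB = 5/2^11 = 2.441 mV.
(4.8219 − 0) / 0.00244141 = 1975.050 LSBs.
Round → code 1975.
In hexadecimal (0x-prefixed): 0x7B7.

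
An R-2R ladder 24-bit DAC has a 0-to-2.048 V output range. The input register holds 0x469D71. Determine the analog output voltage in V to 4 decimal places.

0.5649 V

LSB = 2.048 V / 2^24 = 0.12 µV.
Code 0x469D71 = 4627825 decimal.
V_out = 0 + 4627825 × 1.2207e-07 V = 0.56492 V.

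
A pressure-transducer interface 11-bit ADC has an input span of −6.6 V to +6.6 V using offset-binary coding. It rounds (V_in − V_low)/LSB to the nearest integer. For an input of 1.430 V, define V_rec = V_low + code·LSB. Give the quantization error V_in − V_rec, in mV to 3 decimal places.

-0.859 mV

One LSB is 13.2 V / 2048 = 6.445 mV.
Scaled input = 1245.8667 LSBs, so code = 1246.
V_rec = (−6.6) + 1246·0.00644531 = 1.4308594 V.
Error = 1.430 − 1.4308594 = -0.000859375 V = -0.859 mV.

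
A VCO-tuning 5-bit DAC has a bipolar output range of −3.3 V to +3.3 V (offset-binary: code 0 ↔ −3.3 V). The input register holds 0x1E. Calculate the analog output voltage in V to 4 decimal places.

LSB = 6.6 V / 2^5 = 206.250 mV.
Code 0x1E = 30 decimal.
V_out = (−3.3) + 30 × 0.20625 V = 2.8875 V.

2.8875 V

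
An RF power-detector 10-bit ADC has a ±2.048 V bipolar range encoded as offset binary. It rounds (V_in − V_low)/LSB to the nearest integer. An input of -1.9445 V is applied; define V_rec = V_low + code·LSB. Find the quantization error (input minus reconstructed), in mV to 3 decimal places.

-0.500 mV

One LSB is 4.096 V / 1024 = 4.000 mV.
(-1.9445 − (−2.048))/0.004 = 25.8750; round gives code 26.
Reconstructed: -1.944 V.
V_in − V_rec = -0.0005 V = -0.500 mV.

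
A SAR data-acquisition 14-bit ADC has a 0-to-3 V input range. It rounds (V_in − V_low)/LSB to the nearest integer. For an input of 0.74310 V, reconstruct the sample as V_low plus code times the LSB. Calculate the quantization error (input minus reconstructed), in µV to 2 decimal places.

58.01 µV

One LSB is 3 V / 16384 = 183.11 µV.
(0.74310 − 0)/0.000183105 = 4058.3168; round gives code 4058.
Code 4058 maps back to 0 + 4058×0.000183105 V = 0.74304199 V.
V_in − V_rec = 5.80078e-05 V = 58.01 µV.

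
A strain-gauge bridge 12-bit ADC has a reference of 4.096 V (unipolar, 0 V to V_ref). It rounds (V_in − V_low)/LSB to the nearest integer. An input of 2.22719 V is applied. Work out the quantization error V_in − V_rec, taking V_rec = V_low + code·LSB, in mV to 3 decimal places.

LSB = 4.096/2^12 = 1.000 mV.
(V_in − V_low)/LSB = (2.22719 − 0)/0.001 = 2227.1900 → code 2227 (round).
Code 2227 maps back to 0 + 2227×0.001 V = 2.227 V.
V_in − V_rec = 0.00019 V = 0.190 mV.

0.190 mV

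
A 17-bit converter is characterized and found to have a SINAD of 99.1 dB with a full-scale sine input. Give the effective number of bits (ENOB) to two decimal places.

ENOB = (SINAD − 1.76) / 6.02 = (99.1 − 1.76)/6.02 = 16.169.

16.17 bits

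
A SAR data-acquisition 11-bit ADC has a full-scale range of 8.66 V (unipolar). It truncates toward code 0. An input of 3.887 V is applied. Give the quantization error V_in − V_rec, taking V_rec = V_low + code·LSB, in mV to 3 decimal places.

0.994 mV

Step size: 8.66 V ÷ 2^11 = 4.229 mV.
Scaled input = 919.2351 LSBs, so code = 919.
V_rec = 0 + 919·0.00422852 = 3.8860059 V.
Difference: 0.000994141 V → 0.994 mV.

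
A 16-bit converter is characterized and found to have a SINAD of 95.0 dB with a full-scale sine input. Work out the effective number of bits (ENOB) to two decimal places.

15.49 bits

ENOB = (SINAD − 1.76) / 6.02 = (95.0 − 1.76)/6.02 = 15.488.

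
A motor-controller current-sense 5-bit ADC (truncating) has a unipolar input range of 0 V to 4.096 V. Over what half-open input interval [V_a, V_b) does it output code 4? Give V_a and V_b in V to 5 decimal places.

[0.51200 V, 0.64000 V)

LSB = 4.096/2^5 = 128.000 mV.
V_a = V_low + 4·LSB = 0.512 V; V_b = V_low + 5·LSB = 0.64 V.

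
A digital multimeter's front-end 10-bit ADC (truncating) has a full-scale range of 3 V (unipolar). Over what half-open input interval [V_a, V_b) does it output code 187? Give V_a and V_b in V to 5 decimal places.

[0.54785 V, 0.55078 V)

LSB = 3/2^10 = 2.930 mV.
V_a = V_low + 187·LSB = 0.547852 V; V_b = V_low + 188·LSB = 0.550781 V.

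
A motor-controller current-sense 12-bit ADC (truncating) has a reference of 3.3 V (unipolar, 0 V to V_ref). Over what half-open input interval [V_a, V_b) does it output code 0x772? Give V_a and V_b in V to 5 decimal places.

[1.53560 V, 1.53640 V)

LSB = 3.3/2^12 = 0.806 mV.
Code 0x772 = 1906 decimal.
V_a = V_low + 1906·LSB = 1.5356 V; V_b = V_low + 1907·LSB = 1.5364 V.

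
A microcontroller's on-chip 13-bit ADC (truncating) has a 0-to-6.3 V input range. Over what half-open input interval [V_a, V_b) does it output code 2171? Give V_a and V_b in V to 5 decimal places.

LSB = 6.3/2^13 = 0.769 mV.
V_a = V_low + 2171·LSB = 1.66959 V; V_b = V_low + 2172·LSB = 1.67036 V.

[1.66959 V, 1.67036 V)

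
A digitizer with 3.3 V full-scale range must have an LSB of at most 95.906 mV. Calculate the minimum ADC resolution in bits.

6 bits

Number of steps required ≥ 3.3 V / 95.906 mV = 34.41.
Need 2^N ≥ 34.41; 2^5 = 32, 2^6 = 64.
Minimum N = 6.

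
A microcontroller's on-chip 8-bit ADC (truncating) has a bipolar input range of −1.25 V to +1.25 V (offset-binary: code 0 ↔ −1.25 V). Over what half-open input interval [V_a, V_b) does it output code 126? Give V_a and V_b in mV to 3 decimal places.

[-19.531 mV, -9.766 mV)

LSB = 2.5/2^8 = 9.766 mV.
V_a = V_low + 126·LSB = -0.0195312 V; V_b = V_low + 127·LSB = -0.00976562 V.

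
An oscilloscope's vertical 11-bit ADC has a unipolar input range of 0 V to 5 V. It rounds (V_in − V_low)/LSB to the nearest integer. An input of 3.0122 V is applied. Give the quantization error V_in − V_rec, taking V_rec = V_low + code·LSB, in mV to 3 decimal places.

-0.495 mV

One LSB is 5 V / 2048 = 2.441 mV.
(3.0122 − 0)/0.00244141 = 1233.7971; round gives code 1234.
Reconstructed: 3.0126953 V.
Error = 3.0122 − 3.0126953 = -0.000495312 V = -0.495 mV.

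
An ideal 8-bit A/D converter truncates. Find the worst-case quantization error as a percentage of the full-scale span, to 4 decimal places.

0.3906 %

Truncating → worst-case error = 1 LSB = V_FS/2^8, so 100/256 = 0.390625 % of full scale.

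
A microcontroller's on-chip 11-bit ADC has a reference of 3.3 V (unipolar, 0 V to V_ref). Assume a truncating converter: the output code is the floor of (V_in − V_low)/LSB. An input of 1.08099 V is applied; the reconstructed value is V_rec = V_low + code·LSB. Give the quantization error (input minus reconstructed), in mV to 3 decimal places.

1.400 mV

LSB = 3.3/2^11 = 1.611 mV.
Scaled input = 670.8689 LSBs, so code = 670.
V_rec = 0 + 670·0.00161133 = 1.0795898 V.
Error = 1.08099 − 1.0795898 = 0.00140016 V = 1.400 mV.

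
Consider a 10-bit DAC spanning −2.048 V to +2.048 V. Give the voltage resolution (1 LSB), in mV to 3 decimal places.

Full-scale span = 4.096 V.
LSB = 4.096 / 2^10 = 4.096 / 1024 = 0.004 V = 4.000 mV.

4.000 mV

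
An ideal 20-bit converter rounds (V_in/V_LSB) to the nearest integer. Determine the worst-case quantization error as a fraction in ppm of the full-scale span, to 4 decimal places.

0.4768 ppm

Rounding → worst-case error = ½ LSB = V_FS/2^21, so 1e+06/2097152 = 0.476837 ppm of full scale.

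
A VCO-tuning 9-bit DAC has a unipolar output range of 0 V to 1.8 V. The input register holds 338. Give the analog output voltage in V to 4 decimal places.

LSB = 1.8 V / 2^9 = 3.516 mV.
V_out = 0 + 338 × 0.00351563 V = 1.18828 V.

1.1883 V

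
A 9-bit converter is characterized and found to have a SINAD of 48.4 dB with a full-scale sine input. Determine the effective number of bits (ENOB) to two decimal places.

7.75 bits

ENOB = (SINAD − 1.76) / 6.02 = (48.4 − 1.76)/6.02 = 7.748.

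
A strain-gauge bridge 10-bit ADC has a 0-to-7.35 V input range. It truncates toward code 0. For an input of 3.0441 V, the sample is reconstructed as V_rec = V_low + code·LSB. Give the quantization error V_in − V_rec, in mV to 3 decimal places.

0.741 mV

One LSB is 7.35 V / 1024 = 7.178 mV.
(3.0441 − 0)/0.00717773 = 424.1032; ⌊·⌋ gives code 424.
Code 424 maps back to 0 + 424×0.00717773 V = 3.0433594 V.
Difference: 0.000740625 V → 0.741 mV.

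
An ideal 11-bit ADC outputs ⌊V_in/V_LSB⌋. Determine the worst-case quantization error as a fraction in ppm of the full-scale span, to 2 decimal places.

488.28 ppm

Truncating → worst-case error = 1 LSB = V_FS/2^11, so 1e+06/2048 = 488.281 ppm of full scale.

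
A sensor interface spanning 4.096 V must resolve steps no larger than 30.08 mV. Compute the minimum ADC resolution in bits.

8 bits

Number of steps required ≥ 4.096 V / 30.08 mV = 136.17.
Need 2^N ≥ 136.17; 2^7 = 128, 2^8 = 256.
Minimum N = 8.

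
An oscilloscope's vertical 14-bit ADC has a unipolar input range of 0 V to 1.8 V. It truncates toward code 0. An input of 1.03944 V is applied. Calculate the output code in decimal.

LSB = 1.8 V / 16384 = 109.86 µV.
(V_in − V_low)/LSB = (1.03944 − 0) / 0.000109863 = 9461.214.
So the output code is 9461.

code 9461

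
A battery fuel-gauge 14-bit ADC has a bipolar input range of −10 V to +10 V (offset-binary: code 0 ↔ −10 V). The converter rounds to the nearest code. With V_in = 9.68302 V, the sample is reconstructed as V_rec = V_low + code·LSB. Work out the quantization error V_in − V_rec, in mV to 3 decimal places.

LSB = 20/2^14 = 1.221 mV.
Scaled input = 16124.3300 LSBs, so code = 16124.
Code 16124 maps back to (−10) + 16124×0.0012207 V = 9.6826172 V.
Difference: 0.000402813 V → 0.403 mV.

0.403 mV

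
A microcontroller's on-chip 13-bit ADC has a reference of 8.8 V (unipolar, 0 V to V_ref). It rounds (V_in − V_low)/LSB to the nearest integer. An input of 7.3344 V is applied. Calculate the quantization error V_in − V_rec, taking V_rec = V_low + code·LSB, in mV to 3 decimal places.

Step size: 8.8 V ÷ 2^13 = 1.074 mV.
(V_in − V_low)/LSB = (7.3344 − 0)/0.00107422 = 6827.6596 → code 6828 (round).
V_rec = 0 + 6828·0.00107422 = 7.3347656 V.
V_in − V_rec = -0.000365625 V = -0.366 mV.

-0.366 mV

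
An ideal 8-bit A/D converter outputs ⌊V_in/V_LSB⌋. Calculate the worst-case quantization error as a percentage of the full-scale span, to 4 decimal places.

0.3906 %

Truncating → worst-case error = 1 LSB = V_FS/2^8, so 100/256 = 0.390625 % of full scale.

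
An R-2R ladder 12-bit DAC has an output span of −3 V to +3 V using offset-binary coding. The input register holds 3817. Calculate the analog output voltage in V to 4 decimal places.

LSB = 6 V / 2^12 = 1.465 mV.
V_out = (−3) + 3817 × 0.00146484 V = 2.59131 V.

2.5913 V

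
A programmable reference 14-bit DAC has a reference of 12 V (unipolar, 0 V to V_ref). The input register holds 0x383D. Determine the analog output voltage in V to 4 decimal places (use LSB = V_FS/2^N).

10.5447 V

LSB = 12 V / 2^14 = 0.732 mV.
Code 0x383D = 14397 decimal.
V_out = 0 + 14397 × 0.000732422 V = 10.5447 V.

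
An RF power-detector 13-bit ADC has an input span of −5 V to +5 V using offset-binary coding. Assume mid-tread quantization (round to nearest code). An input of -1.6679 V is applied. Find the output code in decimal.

With 8192 levels over 10 V, one step is 1.221 mV.
(-1.6679 − (−5)) / 0.0012207 = 2729.656 LSBs.
round(2729.656) = 2730.

code 2730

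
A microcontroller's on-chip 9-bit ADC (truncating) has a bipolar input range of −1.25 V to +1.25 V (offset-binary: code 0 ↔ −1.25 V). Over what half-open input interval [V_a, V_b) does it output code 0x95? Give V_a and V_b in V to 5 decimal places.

[-0.52246 V, -0.51758 V)

LSB = 2.5/2^9 = 4.883 mV.
Code 0x95 = 149 decimal.
V_a = V_low + 149·LSB = -0.522461 V; V_b = V_low + 150·LSB = -0.517578 V.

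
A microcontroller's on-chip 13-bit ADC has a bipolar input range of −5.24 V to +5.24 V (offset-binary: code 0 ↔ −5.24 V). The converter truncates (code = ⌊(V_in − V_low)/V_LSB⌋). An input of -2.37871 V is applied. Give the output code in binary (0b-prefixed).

code 0b100010111100 (decimal 2236)

Full-scale span = 10.48 V; LSB = 10.48/2^13 = 1.279 mV.
Input sits at 2236.611 steps above V_low.
⌊·⌋(2236.611) = 2236.
In binary (0b-prefixed): 0b100010111100.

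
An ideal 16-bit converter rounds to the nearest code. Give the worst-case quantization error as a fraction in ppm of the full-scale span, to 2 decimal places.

7.63 ppm

Rounding → worst-case error = ½ LSB = V_FS/2^17, so 1e+06/131072 = 7.62939 ppm of full scale.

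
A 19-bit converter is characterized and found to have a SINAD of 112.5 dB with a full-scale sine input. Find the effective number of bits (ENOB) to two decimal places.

ENOB = (SINAD − 1.76) / 6.02 = (112.5 − 1.76)/6.02 = 18.395.

18.40 bits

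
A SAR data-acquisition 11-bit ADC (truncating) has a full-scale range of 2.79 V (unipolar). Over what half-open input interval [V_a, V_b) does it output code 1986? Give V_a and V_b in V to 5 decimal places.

LSB = 2.79/2^11 = 1.362 mV.
V_a = V_low + 1986·LSB = 2.70554 V; V_b = V_low + 1987·LSB = 2.7069 V.

[2.70554 V, 2.70690 V)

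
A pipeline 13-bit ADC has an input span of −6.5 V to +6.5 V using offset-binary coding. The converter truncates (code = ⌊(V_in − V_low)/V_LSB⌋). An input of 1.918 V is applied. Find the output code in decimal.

LSB = 13 V / 8192 = 1.587 mV.
Input sits at 5304.635 steps above V_low.
⌊·⌋(5304.635) = 5304.

code 5304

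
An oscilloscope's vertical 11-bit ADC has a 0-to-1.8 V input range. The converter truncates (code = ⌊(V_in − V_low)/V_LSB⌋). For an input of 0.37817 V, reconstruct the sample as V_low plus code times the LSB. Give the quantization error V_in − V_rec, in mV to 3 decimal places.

Step size: 1.8 V ÷ 2^11 = 0.879 mV.
(0.37817 − 0)/0.000878906 = 430.2734; ⌊·⌋ gives code 430.
Reconstructed: 0.37792969 V.
V_in − V_rec = 0.000240312 V = 0.240 mV.

0.240 mV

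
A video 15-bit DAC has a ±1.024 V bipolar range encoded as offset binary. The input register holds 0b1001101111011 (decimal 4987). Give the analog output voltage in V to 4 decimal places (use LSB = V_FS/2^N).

-0.7123 V

LSB = 2.048 V / 2^15 = 62.50 µV.
Code 0b1001101111011 = 4987 decimal.
V_out = (−1.024) + 4987 × 6.25e-05 V = -0.712313 V.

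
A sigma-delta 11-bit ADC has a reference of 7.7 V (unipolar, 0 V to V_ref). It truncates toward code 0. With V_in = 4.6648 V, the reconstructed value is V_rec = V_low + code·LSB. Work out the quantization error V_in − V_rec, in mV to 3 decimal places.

LSB = 7.7/2^11 = 3.760 mV.
(4.6648 − 0)/0.00375977 = 1240.7156; ⌊·⌋ gives code 1240.
V_rec = 0 + 1240·0.00375977 = 4.6621094 V.
Difference: 0.00269062 V → 2.691 mV.

2.691 mV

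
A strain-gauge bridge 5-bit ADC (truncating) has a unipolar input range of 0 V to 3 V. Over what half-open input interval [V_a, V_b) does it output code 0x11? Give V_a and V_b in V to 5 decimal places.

[1.59375 V, 1.68750 V)

LSB = 3/2^5 = 93.750 mV.
Code 0x11 = 17 decimal.
V_a = V_low + 17·LSB = 1.59375 V; V_b = V_low + 18·LSB = 1.6875 V.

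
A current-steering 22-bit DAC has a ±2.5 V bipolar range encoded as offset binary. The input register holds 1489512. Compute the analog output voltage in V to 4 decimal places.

LSB = 5 V / 2^22 = 1.19 µV.
V_out = (−2.5) + 1489512 × 1.19209e-06 V = -0.724363 V.

-0.7244 V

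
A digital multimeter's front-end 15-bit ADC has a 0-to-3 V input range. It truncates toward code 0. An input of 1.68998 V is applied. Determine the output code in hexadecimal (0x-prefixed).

LSB = 3 V / 32768 = 91.55 µV.
(1.68998 − 0) / 9.15527e-05 = 18459.088 LSBs.
Floor → code 18459.
In hexadecimal (0x-prefixed): 0x481B.

code 0x481B (decimal 18459)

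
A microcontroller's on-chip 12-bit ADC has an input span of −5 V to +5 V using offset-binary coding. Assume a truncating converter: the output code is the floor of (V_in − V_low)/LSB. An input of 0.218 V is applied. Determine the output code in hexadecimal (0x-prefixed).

Full-scale span = 10 V; LSB = 10/2^12 = 2.441 mV.
(V_in − V_low)/LSB = (0.218 − (−5)) / 0.00244141 = 2137.293.
⌊·⌋(2137.293) = 2137.
In hexadecimal (0x-prefixed): 0x859.

code 0x859 (decimal 2137)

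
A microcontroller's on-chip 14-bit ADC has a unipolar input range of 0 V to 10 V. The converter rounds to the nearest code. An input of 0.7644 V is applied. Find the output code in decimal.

code 1252

LSB = 10 V / 16384 = 0.610 mV.
(0.7644 − 0) / 0.000610352 = 1252.393 LSBs.
Round → code 1252.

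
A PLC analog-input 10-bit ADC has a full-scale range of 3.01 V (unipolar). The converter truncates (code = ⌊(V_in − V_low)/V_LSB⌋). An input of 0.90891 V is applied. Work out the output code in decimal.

code 309

LSB = 3.01 V / 1024 = 2.939 mV.
(0.90891 − 0) / 0.00293945 = 309.211 LSBs.
⌊·⌋(309.211) = 309.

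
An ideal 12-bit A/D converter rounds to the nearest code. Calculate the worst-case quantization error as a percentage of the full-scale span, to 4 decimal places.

0.0122 %

Rounding → worst-case error = ½ LSB = V_FS/2^13, so 100/8192 = 0.012207 % of full scale.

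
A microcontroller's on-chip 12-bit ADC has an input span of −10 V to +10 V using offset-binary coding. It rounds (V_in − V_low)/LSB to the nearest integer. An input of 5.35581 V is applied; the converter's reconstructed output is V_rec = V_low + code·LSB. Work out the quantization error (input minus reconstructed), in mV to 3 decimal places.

-0.635 mV

One LSB is 20 V / 4096 = 4.883 mV.
(V_in − V_low)/LSB = (5.35581 − (−10))/0.00488281 = 3144.8699 → code 3145 (round).
V_rec = (−10) + 3145·0.00488281 = 5.3564453 V.
Error = 5.35581 − 5.3564453 = -0.000635313 V = -0.635 mV.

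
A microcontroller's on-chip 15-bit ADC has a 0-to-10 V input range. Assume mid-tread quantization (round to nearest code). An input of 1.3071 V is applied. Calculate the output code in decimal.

code 4283

With 32768 levels over 10 V, one step is 305.18 µV.
Input sits at 4283.105 steps above V_low.
Round → code 4283.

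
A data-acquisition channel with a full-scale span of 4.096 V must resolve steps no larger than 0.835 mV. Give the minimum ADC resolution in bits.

Number of steps required ≥ 4.096 V / 0.835 mV = 4905.39.
Need 2^N ≥ 4905.39; 2^12 = 4096, 2^13 = 8192.
Minimum N = 13.

13 bits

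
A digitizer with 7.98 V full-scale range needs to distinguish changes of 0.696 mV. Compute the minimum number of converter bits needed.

14 bits

Number of steps required ≥ 7.98 V / 0.696 mV = 11465.52.
Need 2^N ≥ 11465.52; 2^13 = 8192, 2^14 = 16384.
Minimum N = 14.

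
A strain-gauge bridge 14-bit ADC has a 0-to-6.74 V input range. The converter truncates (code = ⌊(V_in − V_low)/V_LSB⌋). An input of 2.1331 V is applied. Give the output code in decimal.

code 5185

With 16384 levels over 6.74 V, one step is 411.38 µV.
(V_in − V_low)/LSB = (2.1331 − 0) / 0.000411377 = 5185.269.
Floor → code 5185.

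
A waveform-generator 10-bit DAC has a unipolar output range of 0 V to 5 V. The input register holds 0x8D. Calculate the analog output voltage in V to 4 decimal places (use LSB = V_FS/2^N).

0.6885 V

LSB = 5 V / 2^10 = 4.883 mV.
Code 0x8D = 141 decimal.
V_out = 0 + 141 × 0.00488281 V = 0.688477 V.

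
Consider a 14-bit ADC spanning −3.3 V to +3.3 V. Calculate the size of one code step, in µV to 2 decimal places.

Full-scale span = 6.6 V.
LSB = 6.6 / 2^14 = 6.6 / 16384 = 0.000402832 V = 402.83 µV.

402.83 µV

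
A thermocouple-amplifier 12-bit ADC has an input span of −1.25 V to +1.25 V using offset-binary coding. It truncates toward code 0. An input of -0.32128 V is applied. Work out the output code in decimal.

code 1521

LSB = 2.5 V / 4096 = 0.610 mV.
Input sits at 1521.615 steps above V_low.
⌊·⌋(1521.615) = 1521.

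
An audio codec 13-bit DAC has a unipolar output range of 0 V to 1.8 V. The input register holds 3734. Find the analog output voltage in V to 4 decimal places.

LSB = 1.8 V / 2^13 = 219.73 µV.
V_out = 0 + 3734 × 0.000219727 V = 0.820459 V.

0.8205 V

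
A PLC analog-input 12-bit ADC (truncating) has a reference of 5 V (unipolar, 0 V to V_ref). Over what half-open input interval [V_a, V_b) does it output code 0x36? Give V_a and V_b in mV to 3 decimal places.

[65.918 mV, 67.139 mV)

LSB = 5/2^12 = 1.221 mV.
Code 0x36 = 54 decimal.
V_a = V_low + 54·LSB = 0.065918 V; V_b = V_low + 55·LSB = 0.0671387 V.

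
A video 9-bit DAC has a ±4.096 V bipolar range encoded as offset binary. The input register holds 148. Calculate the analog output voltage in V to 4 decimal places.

-1.7280 V

LSB = 8.192 V / 2^9 = 16.000 mV.
V_out = (−4.096) + 148 × 0.016 V = -1.728 V.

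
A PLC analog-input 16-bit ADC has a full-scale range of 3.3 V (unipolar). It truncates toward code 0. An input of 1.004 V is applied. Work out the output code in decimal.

Full-scale span = 3.3 V; LSB = 3.3/2^16 = 50.35 µV.
(V_in − V_low)/LSB = (1.004 − 0) / 5.0354e-05 = 19938.832.
So the output code is 19938.

code 19938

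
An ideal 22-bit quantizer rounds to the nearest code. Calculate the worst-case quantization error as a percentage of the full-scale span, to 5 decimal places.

0.00001 %

Rounding → worst-case error = ½ LSB = V_FS/2^23, so 100/8388608 = 1.19209e-05 % of full scale.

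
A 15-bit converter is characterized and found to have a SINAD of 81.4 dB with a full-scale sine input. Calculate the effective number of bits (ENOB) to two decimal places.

13.23 bits

ENOB = (SINAD − 1.76) / 6.02 = (81.4 − 1.76)/6.02 = 13.229.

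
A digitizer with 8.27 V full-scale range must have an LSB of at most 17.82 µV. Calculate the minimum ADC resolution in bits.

Number of steps required ≥ 8.27 V / 17.82 µV = 464085.30.
Need 2^N ≥ 464085.30; 2^18 = 262144, 2^19 = 524288.
Minimum N = 19.

19 bits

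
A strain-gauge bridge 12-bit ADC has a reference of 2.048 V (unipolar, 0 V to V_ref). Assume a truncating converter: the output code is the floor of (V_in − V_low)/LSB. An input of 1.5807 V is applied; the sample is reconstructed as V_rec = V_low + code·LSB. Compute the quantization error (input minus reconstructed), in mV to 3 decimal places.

LSB = 2.048/2^12 = 0.500 mV.
Scaled input = 3161.4000 LSBs, so code = 3161.
V_rec = 0 + 3161·0.0005 = 1.5805 V.
Error = 1.5807 − 1.5805 = 0.0002 V = 0.200 mV.

0.200 mV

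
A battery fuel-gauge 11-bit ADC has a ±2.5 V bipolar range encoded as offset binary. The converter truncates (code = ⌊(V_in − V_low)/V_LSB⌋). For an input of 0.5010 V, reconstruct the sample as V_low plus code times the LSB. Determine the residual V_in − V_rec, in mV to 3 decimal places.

0.512 mV

One LSB is 5 V / 2048 = 2.441 mV.
(V_in − V_low)/LSB = (0.5010 − (−2.5))/0.00244141 = 1229.2096 → code 1229 (floor).
V_rec = (−2.5) + 1229·0.00244141 = 0.50048828 V.
Difference: 0.000511719 V → 0.512 mV.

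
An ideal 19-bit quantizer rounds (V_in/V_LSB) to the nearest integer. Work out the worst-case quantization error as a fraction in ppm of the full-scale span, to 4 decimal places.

Rounding → worst-case error = ½ LSB = V_FS/2^20, so 1e+06/1048576 = 0.953674 ppm of full scale.

0.9537 ppm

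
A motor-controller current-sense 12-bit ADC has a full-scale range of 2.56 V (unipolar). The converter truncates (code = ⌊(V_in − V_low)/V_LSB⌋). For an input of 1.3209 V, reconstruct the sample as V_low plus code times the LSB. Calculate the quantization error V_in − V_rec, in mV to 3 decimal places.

0.275 mV

One LSB is 2.56 V / 4096 = 0.625 mV.
Scaled input = 2113.4400 LSBs, so code = 2113.
Reconstructed: 1.320625 V.
V_in − V_rec = 0.000275 V = 0.275 mV.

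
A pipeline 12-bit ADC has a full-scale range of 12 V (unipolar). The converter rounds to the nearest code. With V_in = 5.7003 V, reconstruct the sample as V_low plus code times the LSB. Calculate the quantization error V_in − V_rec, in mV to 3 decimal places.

LSB = 12/2^12 = 2.930 mV.
(5.7003 − 0)/0.00292969 = 1945.7024; round gives code 1946.
Code 1946 maps back to 0 + 1946×0.00292969 V = 5.7011719 V.
Difference: -0.000871875 V → -0.872 mV.

-0.872 mV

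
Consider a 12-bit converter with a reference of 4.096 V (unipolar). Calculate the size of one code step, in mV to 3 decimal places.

Full-scale span = 4.096 V.
LSB = 4.096 / 2^12 = 4.096 / 4096 = 0.001 V = 1.000 mV.

1.000 mV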